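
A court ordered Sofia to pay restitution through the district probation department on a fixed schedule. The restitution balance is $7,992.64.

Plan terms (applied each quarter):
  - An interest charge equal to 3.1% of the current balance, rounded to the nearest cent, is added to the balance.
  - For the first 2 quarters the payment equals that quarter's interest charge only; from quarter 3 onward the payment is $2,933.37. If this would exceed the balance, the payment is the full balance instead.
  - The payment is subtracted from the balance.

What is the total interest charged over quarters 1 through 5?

$986.51

Quarter 1: opening $7,992.64; interest $247.77 → $8,240.41; payment $247.77; balance $7,992.64
Quarter 2: opening $7,992.64; interest $247.77 → $8,240.41; payment $247.77; balance $7,992.64
Quarter 3: opening $7,992.64; interest $247.77 → $8,240.41; payment $2,933.37; balance $5,307.04
Quarter 4: opening $5,307.04; interest $164.52 → $5,471.56; payment $2,933.37; balance $2,538.19
Quarter 5: opening $2,538.19; interest $78.68 → $2,616.87; payment $2,616.87; balance $0.00
Total interest: $247.77 + $247.77 + $247.77 + $164.52 + $78.68 = $986.51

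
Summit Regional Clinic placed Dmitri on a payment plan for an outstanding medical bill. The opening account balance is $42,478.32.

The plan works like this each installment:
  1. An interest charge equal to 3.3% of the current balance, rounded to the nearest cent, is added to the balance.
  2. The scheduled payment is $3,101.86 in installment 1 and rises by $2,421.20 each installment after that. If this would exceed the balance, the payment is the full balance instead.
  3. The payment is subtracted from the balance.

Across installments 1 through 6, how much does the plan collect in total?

$48,371.47

Installment 1: $42,478.32 +$1,401.78 interest = $43,880.10; pay $3,101.86 → $40,778.24
Installment 2: $40,778.24 +$1,345.68 interest = $42,123.92; pay $5,523.06 → $36,600.86
Installment 3: $36,600.86 +$1,207.83 interest = $37,808.69; pay $7,944.26 → $29,864.43
Installment 4: $29,864.43 +$985.53 interest = $30,849.96; pay $10,365.46 → $20,484.50
Installment 5: $20,484.50 +$675.99 interest = $21,160.49; pay $12,786.66 → $8,373.83
Installment 6: $8,373.83 +$276.34 interest = $8,650.17; pay $8,650.17 → $0.00
Total paid: $48,371.47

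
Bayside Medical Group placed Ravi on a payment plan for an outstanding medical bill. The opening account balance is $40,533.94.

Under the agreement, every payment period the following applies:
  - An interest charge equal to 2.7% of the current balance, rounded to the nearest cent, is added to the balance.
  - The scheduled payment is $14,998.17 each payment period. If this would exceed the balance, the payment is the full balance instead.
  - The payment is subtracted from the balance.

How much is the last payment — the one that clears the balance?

$12,684.52

Payment period 1: $40,533.94 +$1,094.42 interest = $41,628.36; pay $14,998.17 → $26,630.19
Payment period 2: $26,630.19 +$719.02 interest = $27,349.21; pay $14,998.17 → $12,351.04
Payment period 3: $12,351.04 +$333.48 interest = $12,684.52; pay $12,684.52 → $0.00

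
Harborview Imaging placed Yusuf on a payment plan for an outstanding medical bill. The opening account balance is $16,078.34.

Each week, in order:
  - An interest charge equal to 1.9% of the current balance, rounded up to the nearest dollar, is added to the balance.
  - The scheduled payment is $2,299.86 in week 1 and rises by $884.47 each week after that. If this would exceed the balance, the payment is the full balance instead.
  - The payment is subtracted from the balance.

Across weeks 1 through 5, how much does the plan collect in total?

$17,052.34

Week 1: opening $16,078.34; interest $306.00 → $16,384.34; payment $2,299.86; balance $14,084.48
Week 2: opening $14,084.48; interest $268.00 → $14,352.48; payment $3,184.33; balance $11,168.15
Week 3: opening $11,168.15; interest $213.00 → $11,381.15; payment $4,068.80; balance $7,312.35
Week 4: opening $7,312.35; interest $139.00 → $7,451.35; payment $4,953.27; balance $2,498.08
Week 5: opening $2,498.08; interest $48.00 → $2,546.08; payment $2,546.08; balance $0.00
Total paid: $17,052.34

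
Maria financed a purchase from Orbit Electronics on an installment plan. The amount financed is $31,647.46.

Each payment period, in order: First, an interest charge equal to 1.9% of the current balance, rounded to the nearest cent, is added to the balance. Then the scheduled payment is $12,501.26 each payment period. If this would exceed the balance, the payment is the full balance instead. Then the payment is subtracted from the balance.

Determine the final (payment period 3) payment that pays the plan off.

$7,766.25

Payment period 1: $31,647.46 +$601.30 interest = $32,248.76; pay $12,501.26 → $19,747.50
Payment period 2: $19,747.50 +$375.20 interest = $20,122.70; pay $12,501.26 → $7,621.44
Payment period 3: $7,621.44 +$144.81 interest = $7,766.25; pay $7,766.25 → $0.00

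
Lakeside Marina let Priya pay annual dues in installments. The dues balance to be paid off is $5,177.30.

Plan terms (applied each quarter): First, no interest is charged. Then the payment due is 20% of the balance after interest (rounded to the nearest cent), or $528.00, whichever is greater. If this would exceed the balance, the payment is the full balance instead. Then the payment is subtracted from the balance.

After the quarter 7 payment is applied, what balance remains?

Quarter 1: opening $5,177.30; payment $1,035.46; balance $4,141.84
Quarter 2: opening $4,141.84; payment $828.37; balance $3,313.47
Quarter 3: opening $3,313.47; payment $662.69; balance $2,650.78
Quarter 4: opening $2,650.78; payment $530.16; balance $2,120.62
Quarter 5: opening $2,120.62; payment $528.00; balance $1,592.62
Quarter 6: opening $1,592.62; payment $528.00; balance $1,064.62
Quarter 7: opening $1,064.62; payment $528.00; balance $536.62

$536.62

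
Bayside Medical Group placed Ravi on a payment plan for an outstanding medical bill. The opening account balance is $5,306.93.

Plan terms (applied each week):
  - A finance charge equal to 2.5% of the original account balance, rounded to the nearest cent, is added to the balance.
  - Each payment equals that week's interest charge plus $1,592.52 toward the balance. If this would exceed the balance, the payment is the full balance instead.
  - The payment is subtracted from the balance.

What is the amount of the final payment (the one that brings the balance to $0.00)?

# | Opening | Interest | Payment | End bal
1 | $5,306.93 | $132.67 | $1,725.19 | $3,714.41
2 | $3,714.41 | $132.67 | $1,725.19 | $2,121.89
3 | $2,121.89 | $132.67 | $1,725.19 | $529.37
4 | $529.37 | $132.67 | $662.04 | $0.00

$662.04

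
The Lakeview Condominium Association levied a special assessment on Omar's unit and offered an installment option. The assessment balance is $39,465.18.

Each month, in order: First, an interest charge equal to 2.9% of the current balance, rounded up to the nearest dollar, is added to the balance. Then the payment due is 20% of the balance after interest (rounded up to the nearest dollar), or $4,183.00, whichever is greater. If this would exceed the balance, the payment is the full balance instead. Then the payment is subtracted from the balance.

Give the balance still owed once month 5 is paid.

Month 1: opening $39,465.18; interest $1,145.00 → $40,610.18; payment $8,123.00; balance $32,487.18
Month 2: opening $32,487.18; interest $943.00 → $33,430.18; payment $6,687.00; balance $26,743.18
Month 3: opening $26,743.18; interest $776.00 → $27,519.18; payment $5,504.00; balance $22,015.18
Month 4: opening $22,015.18; interest $639.00 → $22,654.18; payment $4,531.00; balance $18,123.18
Month 5: opening $18,123.18; interest $526.00 → $18,649.18; payment $4,183.00; balance $14,466.18

$14,466.18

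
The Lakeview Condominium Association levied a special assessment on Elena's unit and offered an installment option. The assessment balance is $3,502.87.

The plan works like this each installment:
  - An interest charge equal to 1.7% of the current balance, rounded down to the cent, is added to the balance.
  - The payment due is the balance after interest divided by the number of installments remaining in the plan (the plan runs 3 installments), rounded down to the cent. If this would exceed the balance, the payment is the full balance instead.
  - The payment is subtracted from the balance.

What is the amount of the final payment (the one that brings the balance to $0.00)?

Installment 1: opening $3,502.87; interest $59.54 → $3,562.41; payment $1,187.47; balance $2,374.94
Installment 2: opening $2,374.94; interest $40.37 → $2,415.31; payment $1,207.65; balance $1,207.66
Installment 3: opening $1,207.66; interest $20.53 → $1,228.19; payment $1,228.19; balance $0.00

$1,228.19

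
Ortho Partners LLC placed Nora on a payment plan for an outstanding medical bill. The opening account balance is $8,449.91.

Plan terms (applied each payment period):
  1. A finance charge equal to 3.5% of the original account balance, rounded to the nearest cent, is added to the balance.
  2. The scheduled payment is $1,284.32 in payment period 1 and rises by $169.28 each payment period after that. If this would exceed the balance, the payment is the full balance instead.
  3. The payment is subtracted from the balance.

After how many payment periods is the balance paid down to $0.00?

6

Payment period 1: opening $8,449.91; interest $295.75 → $8,745.66; payment $1,284.32; balance $7,461.34
Payment period 2: opening $7,461.34; interest $295.75 → $7,757.09; payment $1,453.60; balance $6,303.49
Payment period 3: opening $6,303.49; interest $295.75 → $6,599.24; payment $1,622.88; balance $4,976.36
Payment period 4: opening $4,976.36; interest $295.75 → $5,272.11; payment $1,792.16; balance $3,479.95
Payment period 5: opening $3,479.95; interest $295.75 → $3,775.70; payment $1,961.44; balance $1,814.26
Payment period 6: opening $1,814.26; interest $295.75 → $2,110.01; payment $2,110.01; balance $0.00
Balance reaches $0.00 in payment period 6.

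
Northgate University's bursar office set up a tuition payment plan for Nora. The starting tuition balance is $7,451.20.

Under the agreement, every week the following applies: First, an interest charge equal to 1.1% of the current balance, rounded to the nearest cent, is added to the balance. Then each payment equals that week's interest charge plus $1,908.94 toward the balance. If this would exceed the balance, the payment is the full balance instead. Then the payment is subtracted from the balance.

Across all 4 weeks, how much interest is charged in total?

$201.86

Week 1: $7,451.20 +$81.96 interest = $7,533.16; pay $1,990.90 → $5,542.26
Week 2: $5,542.26 +$60.96 interest = $5,603.22; pay $1,969.90 → $3,633.32
Week 3: $3,633.32 +$39.97 interest = $3,673.29; pay $1,948.91 → $1,724.38
Week 4: $1,724.38 +$18.97 interest = $1,743.35; pay $1,743.35 → $0.00
Total interest: $81.96 + $60.96 + $39.97 + $18.97 = $201.86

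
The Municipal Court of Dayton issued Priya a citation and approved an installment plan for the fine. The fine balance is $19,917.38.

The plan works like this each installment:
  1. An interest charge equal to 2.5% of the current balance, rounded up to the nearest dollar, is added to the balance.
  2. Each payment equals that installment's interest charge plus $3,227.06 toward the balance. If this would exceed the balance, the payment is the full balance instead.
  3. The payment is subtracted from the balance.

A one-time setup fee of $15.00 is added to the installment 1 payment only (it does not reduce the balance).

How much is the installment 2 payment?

$3,645.06

Installment 1: opening $19,917.38; interest $498.00 → $20,415.38; payment $3,725.06 (+ $15.00 fee); balance $16,690.32
Installment 2: opening $16,690.32; interest $418.00 → $17,108.32; payment $3,645.06; balance $13,463.26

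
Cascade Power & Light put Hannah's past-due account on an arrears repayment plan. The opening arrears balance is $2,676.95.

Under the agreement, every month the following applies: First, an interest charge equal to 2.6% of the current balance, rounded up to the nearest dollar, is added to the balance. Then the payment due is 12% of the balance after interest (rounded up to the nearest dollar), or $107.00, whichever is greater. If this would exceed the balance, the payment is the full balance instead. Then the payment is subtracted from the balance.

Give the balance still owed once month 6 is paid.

# | Opening | Interest | Payment | End bal
1 | $2,676.95 | $70.00 | $330.00 | $2,416.95
2 | $2,416.95 | $63.00 | $298.00 | $2,181.95
3 | $2,181.95 | $57.00 | $269.00 | $1,969.95
4 | $1,969.95 | $52.00 | $243.00 | $1,778.95
5 | $1,778.95 | $47.00 | $220.00 | $1,605.95
6 | $1,605.95 | $42.00 | $198.00 | $1,449.95

$1,449.95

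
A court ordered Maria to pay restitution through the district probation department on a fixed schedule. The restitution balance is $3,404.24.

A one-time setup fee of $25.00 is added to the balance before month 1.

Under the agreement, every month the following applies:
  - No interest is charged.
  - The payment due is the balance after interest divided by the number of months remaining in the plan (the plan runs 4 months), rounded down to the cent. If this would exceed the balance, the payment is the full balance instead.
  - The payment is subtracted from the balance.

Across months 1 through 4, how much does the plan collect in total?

# | Opening | Payment | End bal
1 | $3,429.24 | $857.31 | $2,571.93
2 | $2,571.93 | $857.31 | $1,714.62
3 | $1,714.62 | $857.31 | $857.31
4 | $857.31 | $857.31 | $0.00
Total paid: $3,429.24

$3,429.24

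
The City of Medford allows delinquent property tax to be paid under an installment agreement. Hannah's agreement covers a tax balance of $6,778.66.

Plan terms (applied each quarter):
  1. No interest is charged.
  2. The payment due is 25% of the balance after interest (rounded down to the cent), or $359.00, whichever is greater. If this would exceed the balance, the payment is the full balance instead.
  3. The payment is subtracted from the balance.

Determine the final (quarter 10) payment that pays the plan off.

Quarter 1: $6,778.66 − $1,694.66 → $5,084.00
Quarter 2: $5,084.00 − $1,271.00 → $3,813.00
Quarter 3: $3,813.00 − $953.25 → $2,859.75
Quarter 4: $2,859.75 − $714.93 → $2,144.82
Quarter 5: $2,144.82 − $536.20 → $1,608.62
Quarter 6: $1,608.62 − $402.15 → $1,206.47
Quarter 7: $1,206.47 − $359.00 → $847.47
Quarter 8: $847.47 − $359.00 → $488.47
Quarter 9: $488.47 − $359.00 → $129.47
Quarter 10: $129.47 − $129.47 → $0.00

$129.47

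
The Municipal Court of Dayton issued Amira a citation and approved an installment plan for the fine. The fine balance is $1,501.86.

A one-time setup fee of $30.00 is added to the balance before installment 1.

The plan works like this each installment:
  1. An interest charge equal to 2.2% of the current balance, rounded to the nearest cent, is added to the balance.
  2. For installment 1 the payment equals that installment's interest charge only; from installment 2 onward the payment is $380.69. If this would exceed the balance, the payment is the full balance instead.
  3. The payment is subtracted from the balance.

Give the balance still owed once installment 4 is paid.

Installment 1: $1,531.86 +$33.70 interest = $1,565.56; pay $33.70 → $1,531.86
Installment 2: $1,531.86 +$33.70 interest = $1,565.56; pay $380.69 → $1,184.87
Installment 3: $1,184.87 +$26.07 interest = $1,210.94; pay $380.69 → $830.25
Installment 4: $830.25 +$18.27 interest = $848.52; pay $380.69 → $467.83

$467.83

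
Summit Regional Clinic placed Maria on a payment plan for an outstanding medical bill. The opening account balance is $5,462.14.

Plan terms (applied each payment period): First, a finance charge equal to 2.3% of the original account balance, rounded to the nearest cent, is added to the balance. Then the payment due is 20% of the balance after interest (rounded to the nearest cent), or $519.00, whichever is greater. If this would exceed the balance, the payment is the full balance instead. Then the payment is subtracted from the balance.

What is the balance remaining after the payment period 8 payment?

# | Opening | Interest | Payment | End bal
1 | $5,462.14 | $125.63 | $1,117.55 | $4,470.22
2 | $4,470.22 | $125.63 | $919.17 | $3,676.68
3 | $3,676.68 | $125.63 | $760.46 | $3,041.85
4 | $3,041.85 | $125.63 | $633.50 | $2,533.98
5 | $2,533.98 | $125.63 | $531.92 | $2,127.69
6 | $2,127.69 | $125.63 | $519.00 | $1,734.32
7 | $1,734.32 | $125.63 | $519.00 | $1,340.95
8 | $1,340.95 | $125.63 | $519.00 | $947.58

$947.58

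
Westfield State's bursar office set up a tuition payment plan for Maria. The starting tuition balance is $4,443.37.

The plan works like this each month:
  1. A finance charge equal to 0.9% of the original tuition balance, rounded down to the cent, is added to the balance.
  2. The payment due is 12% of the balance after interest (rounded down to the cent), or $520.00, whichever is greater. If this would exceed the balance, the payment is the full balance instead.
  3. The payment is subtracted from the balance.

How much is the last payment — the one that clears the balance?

Month 1: opening $4,443.37; interest $39.99 → $4,483.36; payment $538.00; balance $3,945.36
Month 2: opening $3,945.36; interest $39.99 → $3,985.35; payment $520.00; balance $3,465.35
Month 3: opening $3,465.35; interest $39.99 → $3,505.34; payment $520.00; balance $2,985.34
Month 4: opening $2,985.34; interest $39.99 → $3,025.33; payment $520.00; balance $2,505.33
Month 5: opening $2,505.33; interest $39.99 → $2,545.32; payment $520.00; balance $2,025.32
Month 6: opening $2,025.32; interest $39.99 → $2,065.31; payment $520.00; balance $1,545.31
Month 7: opening $1,545.31; interest $39.99 → $1,585.30; payment $520.00; balance $1,065.30
Month 8: opening $1,065.30; interest $39.99 → $1,105.29; payment $520.00; balance $585.29
Month 9: opening $585.29; interest $39.99 → $625.28; payment $520.00; balance $105.28
Month 10: opening $105.28; interest $39.99 → $145.27; payment $145.27; balance $0.00

$145.27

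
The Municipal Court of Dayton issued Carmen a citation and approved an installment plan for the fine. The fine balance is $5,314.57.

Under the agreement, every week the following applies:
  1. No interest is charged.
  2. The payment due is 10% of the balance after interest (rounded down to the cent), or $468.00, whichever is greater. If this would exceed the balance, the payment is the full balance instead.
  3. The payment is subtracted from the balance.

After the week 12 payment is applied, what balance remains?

$0.00

Week 1: $5,314.57 − $531.45 → $4,783.12
Week 2: $4,783.12 − $478.31 → $4,304.81
Week 3: $4,304.81 − $468.00 → $3,836.81
Week 4: $3,836.81 − $468.00 → $3,368.81
Week 5: $3,368.81 − $468.00 → $2,900.81
Week 6: $2,900.81 − $468.00 → $2,432.81
Week 7: $2,432.81 − $468.00 → $1,964.81
Week 8: $1,964.81 − $468.00 → $1,496.81
Week 9: $1,496.81 − $468.00 → $1,028.81
Week 10: $1,028.81 − $468.00 → $560.81
Week 11: $560.81 − $468.00 → $92.81
Week 12: $92.81 − $92.81 → $0.00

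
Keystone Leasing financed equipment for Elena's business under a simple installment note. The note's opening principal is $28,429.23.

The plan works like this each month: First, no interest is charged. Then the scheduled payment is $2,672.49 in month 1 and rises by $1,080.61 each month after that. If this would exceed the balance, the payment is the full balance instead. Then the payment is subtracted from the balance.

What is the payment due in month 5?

$6,994.93

Month 1: $28,429.23 − $2,672.49 → $25,756.74
Month 2: $25,756.74 − $3,753.10 → $22,003.64
Month 3: $22,003.64 − $4,833.71 → $17,169.93
Month 4: $17,169.93 − $5,914.32 → $11,255.61
Month 5: $11,255.61 − $6,994.93 → $4,260.68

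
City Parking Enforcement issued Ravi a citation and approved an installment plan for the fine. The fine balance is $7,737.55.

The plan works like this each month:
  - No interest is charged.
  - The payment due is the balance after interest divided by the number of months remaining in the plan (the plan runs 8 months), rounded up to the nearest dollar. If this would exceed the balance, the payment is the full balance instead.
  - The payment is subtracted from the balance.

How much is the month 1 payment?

Month 1: opening $7,737.55; payment $968.00; balance $6,769.55

$968.00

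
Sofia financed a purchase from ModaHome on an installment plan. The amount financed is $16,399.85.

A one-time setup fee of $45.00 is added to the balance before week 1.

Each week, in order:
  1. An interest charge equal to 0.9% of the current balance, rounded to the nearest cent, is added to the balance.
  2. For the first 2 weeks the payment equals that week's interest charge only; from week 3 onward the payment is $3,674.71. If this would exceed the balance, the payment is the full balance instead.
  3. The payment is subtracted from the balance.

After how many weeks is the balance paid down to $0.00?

7

Week 1: opening $16,444.85; interest $148.00 → $16,592.85; payment $148.00; balance $16,444.85
Week 2: opening $16,444.85; interest $148.00 → $16,592.85; payment $148.00; balance $16,444.85
Week 3: opening $16,444.85; interest $148.00 → $16,592.85; payment $3,674.71; balance $12,918.14
Week 4: opening $12,918.14; interest $116.26 → $13,034.40; payment $3,674.71; balance $9,359.69
Week 5: opening $9,359.69; interest $84.24 → $9,443.93; payment $3,674.71; balance $5,769.22
Week 6: opening $5,769.22; interest $51.92 → $5,821.14; payment $3,674.71; balance $2,146.43
Week 7: opening $2,146.43; interest $19.32 → $2,165.75; payment $2,165.75; balance $0.00
Balance reaches $0.00 in week 7.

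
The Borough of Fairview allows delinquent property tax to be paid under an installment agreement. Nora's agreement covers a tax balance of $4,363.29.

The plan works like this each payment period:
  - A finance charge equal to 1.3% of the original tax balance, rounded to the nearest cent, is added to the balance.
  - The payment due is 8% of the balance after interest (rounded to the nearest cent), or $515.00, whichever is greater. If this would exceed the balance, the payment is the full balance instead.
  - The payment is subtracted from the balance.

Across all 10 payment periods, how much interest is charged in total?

Payment period 1: $4,363.29 +$56.72 interest = $4,420.01; pay $515.00 → $3,905.01
Payment period 2: $3,905.01 +$56.72 interest = $3,961.73; pay $515.00 → $3,446.73
Payment period 3: $3,446.73 +$56.72 interest = $3,503.45; pay $515.00 → $2,988.45
Payment period 4: $2,988.45 +$56.72 interest = $3,045.17; pay $515.00 → $2,530.17
Payment period 5: $2,530.17 +$56.72 interest = $2,586.89; pay $515.00 → $2,071.89
Payment period 6: $2,071.89 +$56.72 interest = $2,128.61; pay $515.00 → $1,613.61
Payment period 7: $1,613.61 +$56.72 interest = $1,670.33; pay $515.00 → $1,155.33
Payment period 8: $1,155.33 +$56.72 interest = $1,212.05; pay $515.00 → $697.05
Payment period 9: $697.05 +$56.72 interest = $753.77; pay $515.00 → $238.77
Payment period 10: $238.77 +$56.72 interest = $295.49; pay $295.49 → $0.00
Total interest: $56.72 + $56.72 + $56.72 + $56.72 + $56.72 + $56.72 + $56.72 + $56.72 + $56.72 + $56.72 = $567.20

$567.20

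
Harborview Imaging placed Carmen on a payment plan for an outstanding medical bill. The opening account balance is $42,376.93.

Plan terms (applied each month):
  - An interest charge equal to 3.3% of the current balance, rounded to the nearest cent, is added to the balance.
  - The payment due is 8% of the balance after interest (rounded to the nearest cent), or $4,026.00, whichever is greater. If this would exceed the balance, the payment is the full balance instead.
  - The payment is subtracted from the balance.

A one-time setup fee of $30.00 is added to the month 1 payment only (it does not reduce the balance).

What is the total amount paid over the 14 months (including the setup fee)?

Month 1: opening $42,376.93; interest $1,398.44 → $43,775.37; payment $4,026.00 (+ $30.00 fee); balance $39,749.37
Month 2: opening $39,749.37; interest $1,311.73 → $41,061.10; payment $4,026.00; balance $37,035.10
Month 3: opening $37,035.10; interest $1,222.16 → $38,257.26; payment $4,026.00; balance $34,231.26
Month 4: opening $34,231.26; interest $1,129.63 → $35,360.89; payment $4,026.00; balance $31,334.89
Month 5: opening $31,334.89; interest $1,034.05 → $32,368.94; payment $4,026.00; balance $28,342.94
Month 6: opening $28,342.94; interest $935.32 → $29,278.26; payment $4,026.00; balance $25,252.26
Month 7: opening $25,252.26; interest $833.32 → $26,085.58; payment $4,026.00; balance $22,059.58
Month 8: opening $22,059.58; interest $727.97 → $22,787.55; payment $4,026.00; balance $18,761.55
Month 9: opening $18,761.55; interest $619.13 → $19,380.68; payment $4,026.00; balance $15,354.68
Month 10: opening $15,354.68; interest $506.70 → $15,861.38; payment $4,026.00; balance $11,835.38
Month 11: opening $11,835.38; interest $390.57 → $12,225.95; payment $4,026.00; balance $8,199.95
Month 12: opening $8,199.95; interest $270.60 → $8,470.55; payment $4,026.00; balance $4,444.55
Month 13: opening $4,444.55; interest $146.67 → $4,591.22; payment $4,026.00; balance $565.22
Month 14: opening $565.22; interest $18.65 → $583.87; payment $583.87; balance $0.00
Total paid: $52,951.87

$52,951.87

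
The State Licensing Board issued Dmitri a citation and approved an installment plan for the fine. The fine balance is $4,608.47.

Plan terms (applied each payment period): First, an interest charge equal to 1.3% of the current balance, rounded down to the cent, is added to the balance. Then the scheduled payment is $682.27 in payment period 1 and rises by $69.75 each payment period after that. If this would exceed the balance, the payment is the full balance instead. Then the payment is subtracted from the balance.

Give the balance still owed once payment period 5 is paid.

$708.05

Payment period 1: $4,608.47 +$59.91 interest = $4,668.38; pay $682.27 → $3,986.11
Payment period 2: $3,986.11 +$51.81 interest = $4,037.92; pay $752.02 → $3,285.90
Payment period 3: $3,285.90 +$42.71 interest = $3,328.61; pay $821.77 → $2,506.84
Payment period 4: $2,506.84 +$32.58 interest = $2,539.42; pay $891.52 → $1,647.90
Payment period 5: $1,647.90 +$21.42 interest = $1,669.32; pay $961.27 → $708.05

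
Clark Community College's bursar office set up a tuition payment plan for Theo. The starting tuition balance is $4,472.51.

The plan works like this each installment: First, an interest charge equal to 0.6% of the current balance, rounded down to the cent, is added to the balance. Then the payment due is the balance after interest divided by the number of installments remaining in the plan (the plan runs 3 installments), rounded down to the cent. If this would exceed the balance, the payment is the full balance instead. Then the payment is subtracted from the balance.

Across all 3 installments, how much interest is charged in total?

Installment 1: $4,472.51 +$26.83 interest = $4,499.34; pay $1,499.78 → $2,999.56
Installment 2: $2,999.56 +$17.99 interest = $3,017.55; pay $1,508.77 → $1,508.78
Installment 3: $1,508.78 +$9.05 interest = $1,517.83; pay $1,517.83 → $0.00
Total interest: $26.83 + $17.99 + $9.05 = $53.87

$53.87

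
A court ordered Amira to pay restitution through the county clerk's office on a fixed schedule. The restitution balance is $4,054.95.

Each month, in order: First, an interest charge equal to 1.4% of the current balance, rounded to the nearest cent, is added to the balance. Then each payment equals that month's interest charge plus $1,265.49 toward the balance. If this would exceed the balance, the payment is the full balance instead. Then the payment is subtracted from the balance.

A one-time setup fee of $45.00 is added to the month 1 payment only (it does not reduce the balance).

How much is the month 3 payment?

Month 1: opening $4,054.95; interest $56.77 → $4,111.72; payment $1,322.26 (+ $45.00 fee); balance $2,789.46
Month 2: opening $2,789.46; interest $39.05 → $2,828.51; payment $1,304.54; balance $1,523.97
Month 3: opening $1,523.97; interest $21.34 → $1,545.31; payment $1,286.83; balance $258.48

$1,286.83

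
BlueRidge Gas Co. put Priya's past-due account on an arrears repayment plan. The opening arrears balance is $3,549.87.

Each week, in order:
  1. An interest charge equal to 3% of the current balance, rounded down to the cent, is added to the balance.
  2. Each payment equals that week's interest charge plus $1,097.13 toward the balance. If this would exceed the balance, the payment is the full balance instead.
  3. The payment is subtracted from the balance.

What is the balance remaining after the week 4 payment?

Week 1: opening $3,549.87; interest $106.49 → $3,656.36; payment $1,203.62; balance $2,452.74
Week 2: opening $2,452.74; interest $73.58 → $2,526.32; payment $1,170.71; balance $1,355.61
Week 3: opening $1,355.61; interest $40.66 → $1,396.27; payment $1,137.79; balance $258.48
Week 4: opening $258.48; interest $7.75 → $266.23; payment $266.23; balance $0.00

$0.00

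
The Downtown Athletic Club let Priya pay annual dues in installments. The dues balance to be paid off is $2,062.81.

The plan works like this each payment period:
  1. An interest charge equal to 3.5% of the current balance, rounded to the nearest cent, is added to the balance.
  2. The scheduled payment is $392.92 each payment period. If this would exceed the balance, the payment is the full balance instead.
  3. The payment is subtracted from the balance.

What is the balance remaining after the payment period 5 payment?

$342.94

# | Opening | Interest | Payment | End bal
1 | $2,062.81 | $72.20 | $392.92 | $1,742.09
2 | $1,742.09 | $60.97 | $392.92 | $1,410.14
3 | $1,410.14 | $49.35 | $392.92 | $1,066.57
4 | $1,066.57 | $37.33 | $392.92 | $710.98
5 | $710.98 | $24.88 | $392.92 | $342.94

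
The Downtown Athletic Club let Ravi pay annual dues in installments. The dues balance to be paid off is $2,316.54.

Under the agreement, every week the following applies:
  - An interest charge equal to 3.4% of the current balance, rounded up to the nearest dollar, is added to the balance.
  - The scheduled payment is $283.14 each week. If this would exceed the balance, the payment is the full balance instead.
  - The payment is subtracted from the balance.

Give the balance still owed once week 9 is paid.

Week 1: $2,316.54 +$79.00 interest = $2,395.54; pay $283.14 → $2,112.40
Week 2: $2,112.40 +$72.00 interest = $2,184.40; pay $283.14 → $1,901.26
Week 3: $1,901.26 +$65.00 interest = $1,966.26; pay $283.14 → $1,683.12
Week 4: $1,683.12 +$58.00 interest = $1,741.12; pay $283.14 → $1,457.98
Week 5: $1,457.98 +$50.00 interest = $1,507.98; pay $283.14 → $1,224.84
Week 6: $1,224.84 +$42.00 interest = $1,266.84; pay $283.14 → $983.70
Week 7: $983.70 +$34.00 interest = $1,017.70; pay $283.14 → $734.56
Week 8: $734.56 +$25.00 interest = $759.56; pay $283.14 → $476.42
Week 9: $476.42 +$17.00 interest = $493.42; pay $283.14 → $210.28

$210.28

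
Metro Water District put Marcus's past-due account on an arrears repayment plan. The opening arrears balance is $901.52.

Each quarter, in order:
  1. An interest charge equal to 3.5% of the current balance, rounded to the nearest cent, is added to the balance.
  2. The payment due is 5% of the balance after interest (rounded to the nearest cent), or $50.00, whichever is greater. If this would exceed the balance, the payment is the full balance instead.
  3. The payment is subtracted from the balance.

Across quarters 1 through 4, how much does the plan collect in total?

Quarter 1: $901.52 +$31.55 interest = $933.07; pay $50.00 → $883.07
Quarter 2: $883.07 +$30.91 interest = $913.98; pay $50.00 → $863.98
Quarter 3: $863.98 +$30.24 interest = $894.22; pay $50.00 → $844.22
Quarter 4: $844.22 +$29.55 interest = $873.77; pay $50.00 → $823.77
Total paid: $200.00

$200.00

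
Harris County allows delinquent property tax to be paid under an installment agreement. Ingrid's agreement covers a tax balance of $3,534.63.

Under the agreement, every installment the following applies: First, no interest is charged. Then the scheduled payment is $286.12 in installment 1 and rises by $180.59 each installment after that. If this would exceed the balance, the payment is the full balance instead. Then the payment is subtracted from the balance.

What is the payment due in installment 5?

$1,008.48

Installment 1: $3,534.63 − $286.12 → $3,248.51
Installment 2: $3,248.51 − $466.71 → $2,781.80
Installment 3: $2,781.80 − $647.30 → $2,134.50
Installment 4: $2,134.50 − $827.89 → $1,306.61
Installment 5: $1,306.61 − $1,008.48 → $298.13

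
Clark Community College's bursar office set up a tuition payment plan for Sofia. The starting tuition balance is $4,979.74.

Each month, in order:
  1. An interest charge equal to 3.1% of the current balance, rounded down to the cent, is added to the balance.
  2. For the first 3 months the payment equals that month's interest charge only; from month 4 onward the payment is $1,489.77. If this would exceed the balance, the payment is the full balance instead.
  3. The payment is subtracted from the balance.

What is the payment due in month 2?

# | Opening | Interest | Payment | End bal
1 | $4,979.74 | $154.37 | $154.37 | $4,979.74
2 | $4,979.74 | $154.37 | $154.37 | $4,979.74

$154.37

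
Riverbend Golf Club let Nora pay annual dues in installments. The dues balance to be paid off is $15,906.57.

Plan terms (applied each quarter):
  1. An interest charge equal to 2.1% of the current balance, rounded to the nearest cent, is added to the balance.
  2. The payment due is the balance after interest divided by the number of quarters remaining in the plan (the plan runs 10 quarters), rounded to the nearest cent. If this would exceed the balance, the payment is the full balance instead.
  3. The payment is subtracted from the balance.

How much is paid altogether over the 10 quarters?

Quarter 1: opening $15,906.57; interest $334.04 → $16,240.61; payment $1,624.06; balance $14,616.55
Quarter 2: opening $14,616.55; interest $306.95 → $14,923.50; payment $1,658.17; balance $13,265.33
Quarter 3: opening $13,265.33; interest $278.57 → $13,543.90; payment $1,692.99; balance $11,850.91
Quarter 4: opening $11,850.91; interest $248.87 → $12,099.78; payment $1,728.54; balance $10,371.24
Quarter 5: opening $10,371.24; interest $217.80 → $10,589.04; payment $1,764.84; balance $8,824.20
Quarter 6: opening $8,824.20; interest $185.31 → $9,009.51; payment $1,801.90; balance $7,207.61
Quarter 7: opening $7,207.61; interest $151.36 → $7,358.97; payment $1,839.74; balance $5,519.23
Quarter 8: opening $5,519.23; interest $115.90 → $5,635.13; payment $1,878.38; balance $3,756.75
Quarter 9: opening $3,756.75; interest $78.89 → $3,835.64; payment $1,917.82; balance $1,917.82
Quarter 10: opening $1,917.82; interest $40.27 → $1,958.09; payment $1,958.09; balance $0.00
Total paid: $17,864.53

$17,864.53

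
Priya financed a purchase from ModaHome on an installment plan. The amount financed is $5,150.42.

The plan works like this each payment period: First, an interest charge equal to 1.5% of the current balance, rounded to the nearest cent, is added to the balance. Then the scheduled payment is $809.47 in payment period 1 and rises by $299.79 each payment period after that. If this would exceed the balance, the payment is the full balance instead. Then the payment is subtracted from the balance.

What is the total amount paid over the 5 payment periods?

# | Opening | Interest | Payment | End bal
1 | $5,150.42 | $77.26 | $809.47 | $4,418.21
2 | $4,418.21 | $66.27 | $1,109.26 | $3,375.22
3 | $3,375.22 | $50.63 | $1,409.05 | $2,016.80
4 | $2,016.80 | $30.25 | $1,708.84 | $338.21
5 | $338.21 | $5.07 | $343.28 | $0.00
Total paid: $5,379.90

$5,379.90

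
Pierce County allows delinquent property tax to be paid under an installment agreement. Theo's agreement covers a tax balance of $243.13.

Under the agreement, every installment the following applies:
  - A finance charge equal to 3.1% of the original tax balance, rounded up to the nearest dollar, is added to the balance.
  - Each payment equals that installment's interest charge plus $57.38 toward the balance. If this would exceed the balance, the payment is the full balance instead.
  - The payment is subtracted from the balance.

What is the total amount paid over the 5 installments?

# | Opening | Interest | Payment | End bal
1 | $243.13 | $8.00 | $65.38 | $185.75
2 | $185.75 | $8.00 | $65.38 | $128.37
3 | $128.37 | $8.00 | $65.38 | $70.99
4 | $70.99 | $8.00 | $65.38 | $13.61
5 | $13.61 | $8.00 | $21.61 | $0.00
Total paid: $283.13

$283.13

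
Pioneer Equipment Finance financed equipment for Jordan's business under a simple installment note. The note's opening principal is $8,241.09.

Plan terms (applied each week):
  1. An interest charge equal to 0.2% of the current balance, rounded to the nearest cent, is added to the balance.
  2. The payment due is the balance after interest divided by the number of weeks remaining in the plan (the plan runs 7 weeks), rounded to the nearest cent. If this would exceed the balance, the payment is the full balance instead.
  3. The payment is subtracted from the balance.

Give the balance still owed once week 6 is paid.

# | Opening | Interest | Payment | End bal
1 | $8,241.09 | $16.48 | $1,179.65 | $7,077.92
2 | $7,077.92 | $14.16 | $1,182.01 | $5,910.07
3 | $5,910.07 | $11.82 | $1,184.38 | $4,737.51
4 | $4,737.51 | $9.48 | $1,186.75 | $3,560.24
5 | $3,560.24 | $7.12 | $1,189.12 | $2,378.24
6 | $2,378.24 | $4.76 | $1,191.50 | $1,191.50

$1,191.50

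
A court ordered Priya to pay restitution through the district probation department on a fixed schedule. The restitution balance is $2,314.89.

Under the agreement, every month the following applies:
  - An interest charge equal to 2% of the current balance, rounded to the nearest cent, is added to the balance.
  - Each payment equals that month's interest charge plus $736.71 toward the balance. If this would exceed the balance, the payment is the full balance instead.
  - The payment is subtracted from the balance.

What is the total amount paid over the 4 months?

Month 1: opening $2,314.89; interest $46.30 → $2,361.19; payment $783.01; balance $1,578.18
Month 2: opening $1,578.18; interest $31.56 → $1,609.74; payment $768.27; balance $841.47
Month 3: opening $841.47; interest $16.83 → $858.30; payment $753.54; balance $104.76
Month 4: opening $104.76; interest $2.10 → $106.86; payment $106.86; balance $0.00
Total paid: $2,411.68

$2,411.68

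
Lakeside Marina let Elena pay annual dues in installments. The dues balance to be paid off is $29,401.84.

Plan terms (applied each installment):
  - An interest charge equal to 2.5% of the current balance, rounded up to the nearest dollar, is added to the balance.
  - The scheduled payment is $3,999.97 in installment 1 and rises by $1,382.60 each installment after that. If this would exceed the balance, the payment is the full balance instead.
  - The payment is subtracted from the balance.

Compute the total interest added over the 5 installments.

Installment 1: opening $29,401.84; interest $736.00 → $30,137.84; payment $3,999.97; balance $26,137.87
Installment 2: opening $26,137.87; interest $654.00 → $26,791.87; payment $5,382.57; balance $21,409.30
Installment 3: opening $21,409.30; interest $536.00 → $21,945.30; payment $6,765.17; balance $15,180.13
Installment 4: opening $15,180.13; interest $380.00 → $15,560.13; payment $8,147.77; balance $7,412.36
Installment 5: opening $7,412.36; interest $186.00 → $7,598.36; payment $7,598.36; balance $0.00
Total interest: $736.00 + $654.00 + $536.00 + $380.00 + $186.00 = $2,492.00

$2,492.00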